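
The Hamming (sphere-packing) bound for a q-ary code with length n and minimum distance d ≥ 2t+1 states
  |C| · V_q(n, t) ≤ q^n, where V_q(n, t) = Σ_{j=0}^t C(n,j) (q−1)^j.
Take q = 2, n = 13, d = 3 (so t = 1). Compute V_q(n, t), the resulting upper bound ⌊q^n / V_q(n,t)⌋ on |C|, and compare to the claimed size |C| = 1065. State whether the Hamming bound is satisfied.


V_q(n, t) = 14, q^n = 8192, Hamming bound = 585, |C| = 1065 > bound (violated).

Step 1: Compute V_q(n, t) = Σ_{j=0}^1 C(n, j) (q−1)^j.
  j = 0: C(13,0)·(1)^0 = 1·1 = 1.
  j = 1: C(13,1)·(1)^1 = 13·1 = 13.
  V_q(n, t) = 1 + 13 = 14.
Step 2: q^n = 2^13 = 8192.
Step 3: Hamming bound ⌊q^n / V_q(n,t)⌋ = ⌊8192/14⌋ = 585.
Step 4: Compare |C| = 1065 to 585: violated.
The claimed |C| lies above the Hamming bound, so no 2-ary code of length 13 with d ≥ 3 can have 1065 codewords.


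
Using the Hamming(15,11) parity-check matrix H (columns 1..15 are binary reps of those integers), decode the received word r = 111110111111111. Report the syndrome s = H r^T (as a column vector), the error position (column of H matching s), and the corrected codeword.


s = (0, 1, 1, 0)^T, error position = 6, corrected codeword c = 111111111111111

Compute s = H r^T mod 2 one row at a time:
  s_1 = 1 + 1 + 1 + 1 + 1 + 1 + 1 + 1 = 8 ≡ 0 (mod 2).
  s_2 = 1 + 1 + 0 + 1 + 1 + 1 + 1 + 1 = 7 ≡ 1 (mod 2).
  s_3 = 1 + 1 + 0 + 1 + 1 + 1 + 1 + 1 = 7 ≡ 1 (mod 2).
  s_4 = 1 + 1 + 1 + 1 + 1 + 1 + 1 + 1 = 8 ≡ 0 (mod 2).
s = (0, 1, 1, 0)^T — this equals column 6 of H (binary 0110), so error is at position 6.
Correct: flip bit 6 of r = 111110111111111 to get c = 111111111111111.


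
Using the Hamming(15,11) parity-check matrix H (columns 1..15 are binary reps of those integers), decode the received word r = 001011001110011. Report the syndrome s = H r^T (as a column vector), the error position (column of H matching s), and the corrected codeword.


s = (1, 0, 0, 1)^T, error position = 9, corrected codeword c = 001011000110011

Compute s = H r^T mod 2 one row at a time:
  s_1 = 0 + 1 + 1 + 1 + 0 + 0 + 1 + 1 = 5 ≡ 1 (mod 2).
  s_2 = 0 + 1 + 1 + 0 + 0 + 0 + 1 + 1 = 4 ≡ 0 (mod 2).
  s_3 = 0 + 1 + 1 + 0 + 1 + 1 + 1 + 1 = 6 ≡ 0 (mod 2).
  s_4 = 0 + 1 + 1 + 0 + 1 + 1 + 0 + 1 = 5 ≡ 1 (mod 2).
s = (1, 0, 0, 1)^T — this equals column 9 of H (binary 1001), so error is at position 9.
Correct: flip bit 9 of r = 001011001110011 to get c = 001011000110011.


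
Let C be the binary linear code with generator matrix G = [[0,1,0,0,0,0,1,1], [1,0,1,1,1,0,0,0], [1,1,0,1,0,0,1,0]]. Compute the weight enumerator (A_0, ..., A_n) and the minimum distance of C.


Weight distribution: A_0 = 1, A_3 = 3, A_4 = 3, A_7 = 1. Minimum distance d = 3.

Enumerate all 2^3 = 8 messages m ∈ F_2^3.
For each, compute codeword c = mG in F_2^8, then tally its weight.
  m = 000 → c = 00000000, weight = 0.
  m = 100 → c = 01000011, weight = 3.
  m = 010 → c = 10111000, weight = 4.
  m = 110 → c = 11111011, weight = 7.
  m = 001 → c = 11010010, weight = 4.
  m = 101 → c = 10010001, weight = 3.
  m = 011 → c = 01101010, weight = 4.
  m = 111 → c = 00101001, weight = 3.
Tally weights:
  weight 0: 1 codewords.
  weight 3: 3 codewords.
  weight 4: 3 codewords.
  weight 7: 1 codewords.
Minimum distance d = smallest w > 0 with A_w > 0 = 3.
Sanity: Σ A_w = 8 = 2^3 = 8 ✓.


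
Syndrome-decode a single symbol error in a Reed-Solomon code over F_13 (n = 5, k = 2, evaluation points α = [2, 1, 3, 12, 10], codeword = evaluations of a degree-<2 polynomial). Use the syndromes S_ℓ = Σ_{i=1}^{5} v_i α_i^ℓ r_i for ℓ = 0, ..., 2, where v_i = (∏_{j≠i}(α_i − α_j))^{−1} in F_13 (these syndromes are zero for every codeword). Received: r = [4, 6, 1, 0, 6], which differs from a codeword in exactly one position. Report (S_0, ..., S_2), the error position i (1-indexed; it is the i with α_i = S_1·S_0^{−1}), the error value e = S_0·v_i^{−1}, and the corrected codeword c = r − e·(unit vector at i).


S = (4, 4, 4), error at position 2, error magnitude e = 12, c = [4, 7, 1, 0, 6].

Step 1: column multipliers v_i = (∏_{j≠i}(α_i − α_j))^{−1} mod 13.
  i = 1 (α = 2): (2−1)(2−3)(2−12)(2−10) = 1·(−1)·(−10)·(−8) = −80 ≡ 11, so v_1 = 11^{−1} = 6 (mod 13).
  i = 2 (α = 1): (1−2)(1−3)(1−12)(1−10) = (−1)·(−2)·(−11)·(−9) = 198 ≡ 3, so v_2 = 3^{−1} = 9 (mod 13).
  i = 3 (α = 3): (3−2)(3−1)(3−12)(3−10) = 1·2·(−9)·(−7) = 126 ≡ 9, so v_3 = 9^{−1} = 3 (mod 13).
  i = 4 (α = 12): (12−2)(12−1)(12−3)(12−10) = 10·11·9·2 = 1980 ≡ 4, so v_4 = 4^{−1} = 10 (mod 13).
  i = 5 (α = 10): (10−2)(10−1)(10−3)(10−12) = 8·9·7·(−2) = −1008 ≡ 6, so v_5 = 6^{−1} = 11 (mod 13).
  v = [6, 9, 3, 10, 11].
Step 2: syndromes of r = [4, 6, 1, 0, 6] (all sums mod 13).
  S_0 = Σ v_i r_i = 6·4 + 9·6 + 3·1 + 10·0 + 11·6 = 147 ≡ 4.
  S_1 = Σ v_i α_i r_i = 6·2·4 + 9·1·6 + 3·3·1 + 10·12·0 + 11·10·6 = 771 ≡ 4.
  α_i^2 mod 13 = [4, 1, 9, 1, 9].
  S_2 = Σ v_i α_i^2 r_i = 6·4·4 + 9·1·6 + 3·9·1 + 10·1·0 + 11·9·6 = 771 ≡ 4.
  S = (4, 4, 4) ≠ 0, so r is not a codeword (an error is present).
Step 3: locate the error. For a single error e at position i, S_ℓ = v_i·e·α_i^ℓ, so α_err = S_1/S_0.
  S_0^{−1} = 4^{−1} = 10 (mod 13), so α_err = 4·10 = 40 ≡ 1 = α_2. Error position i = 2.
  Consistency check: S_2/S_1 = 4·10 = 40 ≡ 1 = α_err ✓ (single-error assumption holds).
Step 4: error magnitude e = S_0/v_2 = S_0·∏_{j≠2}(α_2 − α_j) = 4·3 = 12 ≡ 12 (mod 13).
Step 5: correct position 2: c_2 = r_2 − e = 6 − 12 ≡ 7 (mod 13). Hence c = [4, 7, 1, 0, 6].
  Check: interpolating c through the α_i gives m(x) = 10 + 10·x (degree < 2) with m(α_i) = c_i for every i, so c is indeed a codeword.


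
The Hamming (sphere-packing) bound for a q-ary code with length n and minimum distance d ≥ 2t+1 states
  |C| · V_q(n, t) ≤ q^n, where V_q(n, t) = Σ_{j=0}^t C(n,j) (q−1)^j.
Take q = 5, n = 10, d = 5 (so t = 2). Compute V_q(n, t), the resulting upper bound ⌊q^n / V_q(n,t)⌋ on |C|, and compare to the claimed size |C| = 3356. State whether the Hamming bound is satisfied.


V_q(n, t) = 761, q^n = 9765625, Hamming bound = 12832, |C| = 3356 ≤ bound (satisfied).

Step 1: Compute V_q(n, t) = Σ_{j=0}^2 C(n, j) (q−1)^j.
  j = 0: C(10,0)·(4)^0 = 1·1 = 1.
  j = 1: C(10,1)·(4)^1 = 10·4 = 40.
  j = 2: C(10,2)·(4)^2 = 45·16 = 720.
  V_q(n, t) = 1 + 40 + 720 = 761.
Step 2: q^n = 5^10 = 9765625.
Step 3: Hamming bound ⌊q^n / V_q(n,t)⌋ = ⌊9765625/761⌋ = 12832.
Step 4: Compare |C| = 3356 to 12832: satisfied.
The claimed |C| lies below the Hamming bound.


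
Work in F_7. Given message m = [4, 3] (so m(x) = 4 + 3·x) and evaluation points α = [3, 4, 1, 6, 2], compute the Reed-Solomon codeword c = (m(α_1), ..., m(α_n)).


c = [6, 2, 0, 1, 3]

Message polynomial: m(x) = 4 + 3·x (mod 7).
For each evaluation point α_i, compute m(α_i) mod 7:
  α_1 = 3: Horner steps 3 → 6, so m(3) = 6.
  α_2 = 4: Horner steps 3 → 2, so m(4) = 2.
  α_3 = 1: Horner steps 3 → 0, so m(1) = 0.
  α_4 = 6: Horner steps 3 → 1, so m(6) = 1.
  α_5 = 2: Horner steps 3 → 3, so m(2) = 3.
Codeword c = [6, 2, 0, 1, 3] ∈ F_7^5.


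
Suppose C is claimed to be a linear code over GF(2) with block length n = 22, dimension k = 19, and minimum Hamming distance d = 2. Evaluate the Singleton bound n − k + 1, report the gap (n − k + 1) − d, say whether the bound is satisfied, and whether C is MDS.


Singleton RHS = n − k + 1 = 4, slack = 2, bound satisfied, not MDS.

Singleton bound: d ≤ n − k + 1.
Here n = 22, k = 19, so n − k + 1 = 4.
Given d = 2, check d ≤ 4: YES.
Slack = (n − k + 1) − d = 2.
The code is NOT MDS (slack = 2 > 0).
Description: the claimed parameters are [22, 19, 2]_2; such a code would be non-MDS.


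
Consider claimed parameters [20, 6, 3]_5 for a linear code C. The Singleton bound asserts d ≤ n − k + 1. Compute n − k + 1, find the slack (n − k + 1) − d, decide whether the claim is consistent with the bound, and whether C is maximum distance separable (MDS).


Singleton RHS = n − k + 1 = 15, slack = 12, bound satisfied, not MDS.

Singleton bound: d ≤ n − k + 1.
Here n = 20, k = 6, so n − k + 1 = 15.
Given d = 3, check d ≤ 15: YES.
Slack = (n − k + 1) − d = 12.
The code is NOT MDS (slack = 12 > 0).
Description: the claimed parameters are [20, 6, 3]_5; such a code would be non-MDS.


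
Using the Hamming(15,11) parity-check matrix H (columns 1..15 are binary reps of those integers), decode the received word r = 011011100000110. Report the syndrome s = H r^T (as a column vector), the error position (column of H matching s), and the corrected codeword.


s = (0, 1, 1, 0)^T, error position = 6, corrected codeword c = 011010100000110

Compute s = H r^T mod 2 one row at a time:
  s_1 = 0 + 0 + 0 + 0 + 0 + 1 + 1 + 0 = 2 ≡ 0 (mod 2).
  s_2 = 0 + 1 + 1 + 1 + 0 + 1 + 1 + 0 = 5 ≡ 1 (mod 2).
  s_3 = 1 + 1 + 1 + 1 + 0 + 0 + 1 + 0 = 5 ≡ 1 (mod 2).
  s_4 = 0 + 1 + 1 + 1 + 0 + 0 + 1 + 0 = 4 ≡ 0 (mod 2).
s = (0, 1, 1, 0)^T — this equals column 6 of H (binary 0110), so error is at position 6.
Correct: flip bit 6 of r = 011011100000110 to get c = 011010100000110.


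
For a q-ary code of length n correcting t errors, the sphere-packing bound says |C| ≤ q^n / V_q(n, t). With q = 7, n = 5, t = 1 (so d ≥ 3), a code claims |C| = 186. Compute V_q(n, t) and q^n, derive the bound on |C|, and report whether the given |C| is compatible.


V_q(n, t) = 31, q^n = 16807, Hamming bound = 542, |C| = 186 ≤ bound (satisfied).

Step 1: Compute V_q(n, t) = Σ_{j=0}^1 C(n, j) (q−1)^j.
  j = 0: C(5,0)·(6)^0 = 1·1 = 1.
  j = 1: C(5,1)·(6)^1 = 5·6 = 30.
  V_q(n, t) = 1 + 30 = 31.
Step 2: q^n = 7^5 = 16807.
Step 3: Hamming bound ⌊q^n / V_q(n,t)⌋ = ⌊16807/31⌋ = 542.
Step 4: Compare |C| = 186 to 542: satisfied.
The claimed |C| lies below the Hamming bound.


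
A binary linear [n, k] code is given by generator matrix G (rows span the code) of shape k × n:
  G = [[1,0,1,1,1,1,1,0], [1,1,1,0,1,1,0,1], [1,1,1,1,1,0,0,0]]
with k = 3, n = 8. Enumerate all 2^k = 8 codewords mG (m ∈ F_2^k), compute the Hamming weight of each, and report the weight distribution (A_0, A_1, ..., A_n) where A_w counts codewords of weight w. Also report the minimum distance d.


Weight distribution: A_0 = 1, A_3 = 2, A_4 = 1, A_5 = 2, A_6 = 2. Minimum distance d = 3.

Enumerate all 2^3 = 8 messages m ∈ F_2^3.
For each, compute codeword c = mG in F_2^8, then tally its weight.
  m = 000 → c = 00000000, weight = 0.
  m = 100 → c = 10111110, weight = 6.
  m = 010 → c = 11101101, weight = 6.
  m = 110 → c = 01010011, weight = 4.
  m = 001 → c = 11111000, weight = 5.
  m = 101 → c = 01000110, weight = 3.
  m = 011 → c = 00010101, weight = 3.
  m = 111 → c = 10101011, weight = 5.
Tally weights:
  weight 0: 1 codewords.
  weight 3: 2 codewords.
  weight 4: 1 codewords.
  weight 5: 2 codewords.
  weight 6: 2 codewords.
Minimum distance d = smallest w > 0 with A_w > 0 = 3.
Sanity: Σ A_w = 8 = 2^3 = 8 ✓.


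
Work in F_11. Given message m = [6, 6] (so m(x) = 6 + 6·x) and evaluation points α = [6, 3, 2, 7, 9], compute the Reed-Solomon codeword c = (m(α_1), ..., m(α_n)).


c = [9, 2, 7, 4, 5]

Message polynomial: m(x) = 6 + 6·x (mod 11).
For each evaluation point α_i, compute m(α_i) mod 11:
  α_1 = 6: Horner steps 6 → 9, so m(6) = 9.
  α_2 = 3: Horner steps 6 → 2, so m(3) = 2.
  α_3 = 2: Horner steps 6 → 7, so m(2) = 7.
  α_4 = 7: Horner steps 6 → 4, so m(7) = 4.
  α_5 = 9: Horner steps 6 → 5, so m(9) = 5.
Codeword c = [9, 2, 7, 4, 5] ∈ F_11^5.


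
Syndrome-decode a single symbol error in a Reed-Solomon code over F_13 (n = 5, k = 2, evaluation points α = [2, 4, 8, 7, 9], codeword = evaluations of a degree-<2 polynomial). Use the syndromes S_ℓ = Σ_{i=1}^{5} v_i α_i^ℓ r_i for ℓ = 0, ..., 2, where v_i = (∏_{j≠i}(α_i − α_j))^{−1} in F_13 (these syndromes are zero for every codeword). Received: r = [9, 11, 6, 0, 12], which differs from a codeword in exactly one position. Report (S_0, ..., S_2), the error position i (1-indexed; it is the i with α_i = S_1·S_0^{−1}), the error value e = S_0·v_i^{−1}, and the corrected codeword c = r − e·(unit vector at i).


S = (12, 9, 10), error at position 2, error magnitude e = 3, c = [9, 8, 6, 0, 12].

Step 1: column multipliers v_i = (∏_{j≠i}(α_i − α_j))^{−1} mod 13.
  i = 1 (α = 2): (2−4)(2−8)(2−7)(2−9) = (−2)·(−6)·(−5)·(−7) = 420 ≡ 4, so v_1 = 4^{−1} = 10 (mod 13).
  i = 2 (α = 4): (4−2)(4−8)(4−7)(4−9) = 2·(−4)·(−3)·(−5) = −120 ≡ 10, so v_2 = 10^{−1} = 4 (mod 13).
  i = 3 (α = 8): (8−2)(8−4)(8−7)(8−9) = 6·4·1·(−1) = −24 ≡ 2, so v_3 = 2^{−1} = 7 (mod 13).
  i = 4 (α = 7): (7−2)(7−4)(7−8)(7−9) = 5·3·(−1)·(−2) = 30 ≡ 4, so v_4 = 4^{−1} = 10 (mod 13).
  i = 5 (α = 9): (9−2)(9−4)(9−8)(9−7) = 7·5·1·2 = 70 ≡ 5, so v_5 = 5^{−1} = 8 (mod 13).
  v = [10, 4, 7, 10, 8].
Step 2: syndromes of r = [9, 11, 6, 0, 12] (all sums mod 13).
  S_0 = Σ v_i r_i = 10·9 + 4·11 + 7·6 + 10·0 + 8·12 = 272 ≡ 12.
  S_1 = Σ v_i α_i r_i = 10·2·9 + 4·4·11 + 7·8·6 + 10·7·0 + 8·9·12 = 1556 ≡ 9.
  α_i^2 mod 13 = [4, 3, 12, 10, 3].
  S_2 = Σ v_i α_i^2 r_i = 10·4·9 + 4·3·11 + 7·12·6 + 10·10·0 + 8·3·12 = 1284 ≡ 10.
  S = (12, 9, 10) ≠ 0, so r is not a codeword (an error is present).
Step 3: locate the error. For a single error e at position i, S_ℓ = v_i·e·α_i^ℓ, so α_err = S_1/S_0.
  S_0^{−1} = 12^{−1} = 12 (mod 13), so α_err = 9·12 = 108 ≡ 4 = α_2. Error position i = 2.
  Consistency check: S_2/S_1 = 10·3 = 30 ≡ 4 = α_err ✓ (single-error assumption holds).
Step 4: error magnitude e = S_0/v_2 = S_0·∏_{j≠2}(α_2 − α_j) = 12·10 = 120 ≡ 3 (mod 13).
Step 5: correct position 2: c_2 = r_2 − e = 11 − 3 ≡ 8 (mod 13). Hence c = [9, 8, 6, 0, 12].
  Check: interpolating c through the α_i gives m(x) = 10 + 6·x (degree < 2) with m(α_i) = c_i for every i, so c is indeed a codeword.


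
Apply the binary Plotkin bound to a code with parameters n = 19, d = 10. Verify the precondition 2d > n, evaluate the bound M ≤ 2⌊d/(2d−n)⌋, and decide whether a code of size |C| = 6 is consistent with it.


Plotkin bound M ≤ 20; given |C| = 6 ≤ bound (satisfied).

Check applicability: 2d = 20, n = 19.
2d − n = 1 > 0, so Plotkin applies.
Compute d/(2d−n) = 10/1 ≈ 10.0000.
⌊d/(2d−n)⌋ = 10.
Plotkin bound: M ≤ 2·10 = 20.
Given |C| = 6, check: satisfied.
This |C| is below the Plotkin bound.


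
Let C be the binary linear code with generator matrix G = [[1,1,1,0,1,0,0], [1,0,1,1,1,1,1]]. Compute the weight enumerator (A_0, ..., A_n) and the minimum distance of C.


Weight distribution: A_0 = 1, A_4 = 2, A_6 = 1. Minimum distance d = 4.

Enumerate all 2^2 = 4 messages m ∈ F_2^2.
For each, compute codeword c = mG in F_2^7, then tally its weight.
  m = 00 → c = 0000000, weight = 0.
  m = 10 → c = 1110100, weight = 4.
  m = 01 → c = 1011111, weight = 6.
  m = 11 → c = 0101011, weight = 4.
Tally weights:
  weight 0: 1 codewords.
  weight 4: 2 codewords.
  weight 6: 1 codewords.
Minimum distance d = smallest w > 0 with A_w > 0 = 4.
Sanity: Σ A_w = 4 = 2^2 = 4 ✓.


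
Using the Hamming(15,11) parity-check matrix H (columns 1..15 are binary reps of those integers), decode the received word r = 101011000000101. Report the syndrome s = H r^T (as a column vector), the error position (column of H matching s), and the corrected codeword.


s = (0, 0, 1, 1)^T, error position = 3, corrected codeword c = 100011000000101

Compute s = H r^T mod 2 one row at a time:
  s_1 = 0 + 0 + 0 + 0 + 0 + 1 + 0 + 1 = 2 ≡ 0 (mod 2).
  s_2 = 0 + 1 + 1 + 0 + 0 + 1 + 0 + 1 = 4 ≡ 0 (mod 2).
  s_3 = 0 + 1 + 1 + 0 + 0 + 0 + 0 + 1 = 3 ≡ 1 (mod 2).
  s_4 = 1 + 1 + 1 + 0 + 0 + 0 + 1 + 1 = 5 ≡ 1 (mod 2).
s = (0, 0, 1, 1)^T — this equals column 3 of H (binary 0011), so error is at position 3.
Correct: flip bit 3 of r = 101011000000101 to get c = 100011000000101.


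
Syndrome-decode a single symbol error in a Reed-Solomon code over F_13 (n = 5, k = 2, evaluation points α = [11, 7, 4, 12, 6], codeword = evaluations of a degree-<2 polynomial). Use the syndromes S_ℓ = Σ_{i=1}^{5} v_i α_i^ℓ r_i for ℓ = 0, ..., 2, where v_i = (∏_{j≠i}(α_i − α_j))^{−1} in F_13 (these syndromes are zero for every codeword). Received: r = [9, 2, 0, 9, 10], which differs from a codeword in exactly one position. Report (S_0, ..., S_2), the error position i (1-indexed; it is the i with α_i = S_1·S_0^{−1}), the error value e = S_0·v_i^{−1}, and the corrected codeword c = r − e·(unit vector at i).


S = (10, 3, 10), error at position 4, error magnitude e = 8, c = [9, 2, 0, 1, 10].

Step 1: column multipliers v_i = (∏_{j≠i}(α_i − α_j))^{−1} mod 13.
  i = 1 (α = 11): (11−7)(11−4)(11−12)(11−6) = 4·7·(−1)·5 = −140 ≡ 3, so v_1 = 3^{−1} = 9 (mod 13).
  i = 2 (α = 7): (7−11)(7−4)(7−12)(7−6) = (−4)·3·(−5)·1 = 60 ≡ 8, so v_2 = 8^{−1} = 5 (mod 13).
  i = 3 (α = 4): (4−11)(4−7)(4−12)(4−6) = (−7)·(−3)·(−8)·(−2) = 336 ≡ 11, so v_3 = 11^{−1} = 6 (mod 13).
  i = 4 (α = 12): (12−11)(12−7)(12−4)(12−6) = 1·5·8·6 = 240 ≡ 6, so v_4 = 6^{−1} = 11 (mod 13).
  i = 5 (α = 6): (6−11)(6−7)(6−4)(6−12) = (−5)·(−1)·2·(−6) = −60 ≡ 5, so v_5 = 5^{−1} = 8 (mod 13).
  v = [9, 5, 6, 11, 8].
Step 2: syndromes of r = [9, 2, 0, 9, 10] (all sums mod 13).
  S_0 = Σ v_i r_i = 9·9 + 5·2 + 6·0 + 11·9 + 8·10 = 270 ≡ 10.
  S_1 = Σ v_i α_i r_i = 9·11·9 + 5·7·2 + 6·4·0 + 11·12·9 + 8·6·10 = 2629 ≡ 3.
  α_i^2 mod 13 = [4, 10, 3, 1, 10].
  S_2 = Σ v_i α_i^2 r_i = 9·4·9 + 5·10·2 + 6·3·0 + 11·1·9 + 8·10·10 = 1323 ≡ 10.
  S = (10, 3, 10) ≠ 0, so r is not a codeword (an error is present).
Step 3: locate the error. For a single error e at position i, S_ℓ = v_i·e·α_i^ℓ, so α_err = S_1/S_0.
  S_0^{−1} = 10^{−1} = 4 (mod 13), so α_err = 3·4 = 12 ≡ 12 = α_4. Error position i = 4.
  Consistency check: S_2/S_1 = 10·9 = 90 ≡ 12 = α_err ✓ (single-error assumption holds).
Step 4: error magnitude e = S_0/v_4 = S_0·∏_{j≠4}(α_4 − α_j) = 10·6 = 60 ≡ 8 (mod 13).
Step 5: correct position 4: c_4 = r_4 − e = 9 − 8 ≡ 1 (mod 13). Hence c = [9, 2, 0, 1, 10].
  Check: interpolating c through the α_i gives m(x) = 6 + 5·x (degree < 2) with m(α_i) = c_i for every i, so c is indeed a codeword.


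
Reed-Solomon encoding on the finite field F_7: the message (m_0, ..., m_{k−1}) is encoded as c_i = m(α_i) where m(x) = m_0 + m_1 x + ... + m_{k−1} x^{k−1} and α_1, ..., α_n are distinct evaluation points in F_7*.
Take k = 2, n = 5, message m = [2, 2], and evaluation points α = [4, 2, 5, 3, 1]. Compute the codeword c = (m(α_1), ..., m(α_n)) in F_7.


c = [3, 6, 5, 1, 4]

Message polynomial: m(x) = 2 + 2·x (mod 7).
For each evaluation point α_i, compute m(α_i) mod 7:
  α_1 = 4: Horner steps 2 → 3, so m(4) = 3.
  α_2 = 2: Horner steps 2 → 6, so m(2) = 6.
  α_3 = 5: Horner steps 2 → 5, so m(5) = 5.
  α_4 = 3: Horner steps 2 → 1, so m(3) = 1.
  α_5 = 1: Horner steps 2 → 4, so m(1) = 4.
Codeword c = [3, 6, 5, 1, 4] ∈ F_7^5.


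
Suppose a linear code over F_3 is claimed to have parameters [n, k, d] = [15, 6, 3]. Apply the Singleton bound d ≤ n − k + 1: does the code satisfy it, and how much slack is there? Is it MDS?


Singleton RHS = n − k + 1 = 10, slack = 7, bound satisfied, not MDS.

Singleton bound: d ≤ n − k + 1.
Here n = 15, k = 6, so n − k + 1 = 10.
Given d = 3, check d ≤ 10: YES.
Slack = (n − k + 1) − d = 7.
The code is NOT MDS (slack = 7 > 0).
Description: the claimed parameters are [15, 6, 3]_3; such a code would be non-MDS.


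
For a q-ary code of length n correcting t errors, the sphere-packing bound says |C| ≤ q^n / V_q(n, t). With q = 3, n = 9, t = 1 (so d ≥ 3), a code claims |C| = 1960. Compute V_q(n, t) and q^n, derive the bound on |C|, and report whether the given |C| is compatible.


V_q(n, t) = 19, q^n = 19683, Hamming bound = 1035, |C| = 1960 > bound (violated).

Step 1: Compute V_q(n, t) = Σ_{j=0}^1 C(n, j) (q−1)^j.
  j = 0: C(9,0)·(2)^0 = 1·1 = 1.
  j = 1: C(9,1)·(2)^1 = 9·2 = 18.
  V_q(n, t) = 1 + 18 = 19.
Step 2: q^n = 3^9 = 19683.
Step 3: Hamming bound ⌊q^n / V_q(n,t)⌋ = ⌊19683/19⌋ = 1035.
Step 4: Compare |C| = 1960 to 1035: violated.
The claimed |C| lies above the Hamming bound, so no 3-ary code of length 9 with d ≥ 3 can have 1960 codewords.


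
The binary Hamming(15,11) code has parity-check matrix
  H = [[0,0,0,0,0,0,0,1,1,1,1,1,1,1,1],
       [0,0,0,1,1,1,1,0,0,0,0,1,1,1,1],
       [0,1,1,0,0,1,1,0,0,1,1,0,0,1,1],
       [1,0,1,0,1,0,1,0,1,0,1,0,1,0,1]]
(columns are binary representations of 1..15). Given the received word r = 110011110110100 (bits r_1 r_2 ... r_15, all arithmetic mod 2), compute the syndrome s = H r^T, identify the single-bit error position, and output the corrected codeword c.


s = (0, 0, 1, 1)^T, error position = 3, corrected codeword c = 111011110110100

Compute s = H r^T mod 2 one row at a time:
  s_1 = 1 + 0 + 1 + 1 + 0 + 1 + 0 + 0 = 4 ≡ 0 (mod 2).
  s_2 = 0 + 1 + 1 + 1 + 0 + 1 + 0 + 0 = 4 ≡ 0 (mod 2).
  s_3 = 1 + 0 + 1 + 1 + 1 + 1 + 0 + 0 = 5 ≡ 1 (mod 2).
  s_4 = 1 + 0 + 1 + 1 + 0 + 1 + 1 + 0 = 5 ≡ 1 (mod 2).
s = (0, 0, 1, 1)^T — this equals column 3 of H (binary 0011), so error is at position 3.
Correct: flip bit 3 of r = 110011110110100 to get c = 111011110110100.


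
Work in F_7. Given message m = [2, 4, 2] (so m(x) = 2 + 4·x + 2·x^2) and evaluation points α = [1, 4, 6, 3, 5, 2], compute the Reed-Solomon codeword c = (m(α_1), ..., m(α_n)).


c = [1, 1, 0, 4, 2, 4]

Message polynomial: m(x) = 2 + 4·x + 2·x^2 (mod 7).
For each evaluation point α_i, compute m(α_i) mod 7:
  α_1 = 1: Horner steps 2 → 6 → 1, so m(1) = 1.
  α_2 = 4: Horner steps 2 → 5 → 1, so m(4) = 1.
  α_3 = 6: Horner steps 2 → 2 → 0, so m(6) = 0.
  α_4 = 3: Horner steps 2 → 3 → 4, so m(3) = 4.
  α_5 = 5: Horner steps 2 → 0 → 2, so m(5) = 2.
  α_6 = 2: Horner steps 2 → 1 → 4, so m(2) = 4.
Codeword c = [1, 1, 0, 4, 2, 4] ∈ F_7^6.


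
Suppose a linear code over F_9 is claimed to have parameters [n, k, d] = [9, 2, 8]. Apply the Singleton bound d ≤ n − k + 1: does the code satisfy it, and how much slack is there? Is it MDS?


Singleton RHS = n − k + 1 = 8, slack = 0, bound satisfied, MDS.

Singleton bound: d ≤ n − k + 1.
Here n = 9, k = 2, so n − k + 1 = 8.
Given d = 8, check d ≤ 8: YES.
Slack = (n − k + 1) − d = 0.
The code is MDS (slack = 0).
Description: the claimed parameters are [9, 2, 8]_9; such a code would be MDS (meets Singleton bound).


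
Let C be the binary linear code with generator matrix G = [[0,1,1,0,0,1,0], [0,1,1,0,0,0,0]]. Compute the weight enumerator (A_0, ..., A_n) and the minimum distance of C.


Weight distribution: A_0 = 1, A_1 = 1, A_2 = 1, A_3 = 1. Minimum distance d = 1.

Enumerate all 2^2 = 4 messages m ∈ F_2^2.
For each, compute codeword c = mG in F_2^7, then tally its weight.
  m = 00 → c = 0000000, weight = 0.
  m = 10 → c = 0110010, weight = 3.
  m = 01 → c = 0110000, weight = 2.
  m = 11 → c = 0000010, weight = 1.
Tally weights:
  weight 0: 1 codewords.
  weight 1: 1 codewords.
  weight 2: 1 codewords.
  weight 3: 1 codewords.
Minimum distance d = smallest w > 0 with A_w > 0 = 1.
Sanity: Σ A_w = 4 = 2^2 = 4 ✓.


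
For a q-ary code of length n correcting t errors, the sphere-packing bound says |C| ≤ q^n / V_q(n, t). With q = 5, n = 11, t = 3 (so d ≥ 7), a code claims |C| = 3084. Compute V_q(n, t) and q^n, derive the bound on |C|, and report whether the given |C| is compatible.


V_q(n, t) = 11485, q^n = 48828125, Hamming bound = 4251, |C| = 3084 ≤ bound (satisfied).

Step 1: Compute V_q(n, t) = Σ_{j=0}^3 C(n, j) (q−1)^j.
  j = 0: C(11,0)·(4)^0 = 1·1 = 1.
  j = 1: C(11,1)·(4)^1 = 11·4 = 44.
  j = 2: C(11,2)·(4)^2 = 55·16 = 880.
  j = 3: C(11,3)·(4)^3 = 165·64 = 10560.
  V_q(n, t) = 1 + 44 + 880 + 10560 = 11485.
Step 2: q^n = 5^11 = 48828125.
Step 3: Hamming bound ⌊q^n / V_q(n,t)⌋ = ⌊48828125/11485⌋ = 4251.
Step 4: Compare |C| = 3084 to 4251: satisfied.
The claimed |C| lies below the Hamming bound.


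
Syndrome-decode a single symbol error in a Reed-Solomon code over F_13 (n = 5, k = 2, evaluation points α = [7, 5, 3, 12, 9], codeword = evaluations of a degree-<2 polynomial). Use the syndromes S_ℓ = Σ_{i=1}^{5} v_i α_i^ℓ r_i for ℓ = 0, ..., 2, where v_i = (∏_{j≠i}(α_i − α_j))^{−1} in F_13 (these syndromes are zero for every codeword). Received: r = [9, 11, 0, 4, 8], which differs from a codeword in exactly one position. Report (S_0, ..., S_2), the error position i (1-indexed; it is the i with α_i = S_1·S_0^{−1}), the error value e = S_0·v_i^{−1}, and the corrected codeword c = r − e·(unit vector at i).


S = (12, 4, 10), error at position 5, error magnitude e = 1, c = [9, 11, 0, 4, 7].

Step 1: column multipliers v_i = (∏_{j≠i}(α_i − α_j))^{−1} mod 13.
  i = 1 (α = 7): (7−5)(7−3)(7−12)(7−9) = 2·4·(−5)·(−2) = 80 ≡ 2, so v_1 = 2^{−1} = 7 (mod 13).
  i = 2 (α = 5): (5−7)(5−3)(5−12)(5−9) = (−2)·2·(−7)·(−4) = −112 ≡ 5, so v_2 = 5^{−1} = 8 (mod 13).
  i = 3 (α = 3): (3−7)(3−5)(3−12)(3−9) = (−4)·(−2)·(−9)·(−6) = 432 ≡ 3, so v_3 = 3^{−1} = 9 (mod 13).
  i = 4 (α = 12): (12−7)(12−5)(12−3)(12−9) = 5·7·9·3 = 945 ≡ 9, so v_4 = 9^{−1} = 3 (mod 13).
  i = 5 (α = 9): (9−7)(9−5)(9−3)(9−12) = 2·4·6·(−3) = −144 ≡ 12, so v_5 = 12^{−1} = 12 (mod 13).
  v = [7, 8, 9, 3, 12].
Step 2: syndromes of r = [9, 11, 0, 4, 8] (all sums mod 13).
  S_0 = Σ v_i r_i = 7·9 + 8·11 + 9·0 + 3·4 + 12·8 = 259 ≡ 12.
  S_1 = Σ v_i α_i r_i = 7·7·9 + 8·5·11 + 9·3·0 + 3·12·4 + 12·9·8 = 1889 ≡ 4.
  α_i^2 mod 13 = [10, 12, 9, 1, 3].
  S_2 = Σ v_i α_i^2 r_i = 7·10·9 + 8·12·11 + 9·9·0 + 3·1·4 + 12·3·8 = 1986 ≡ 10.
  S = (12, 4, 10) ≠ 0, so r is not a codeword (an error is present).
Step 3: locate the error. For a single error e at position i, S_ℓ = v_i·e·α_i^ℓ, so α_err = S_1/S_0.
  S_0^{−1} = 12^{−1} = 12 (mod 13), so α_err = 4·12 = 48 ≡ 9 = α_5. Error position i = 5.
  Consistency check: S_2/S_1 = 10·10 = 100 ≡ 9 = α_err ✓ (single-error assumption holds).
Step 4: error magnitude e = S_0/v_5 = S_0·∏_{j≠5}(α_5 − α_j) = 12·12 = 144 ≡ 1 (mod 13).
Step 5: correct position 5: c_5 = r_5 − e = 8 − 1 ≡ 7 (mod 13). Hence c = [9, 11, 0, 4, 7].
  Check: interpolating c through the α_i gives m(x) = 3 + 12·x (degree < 2) with m(α_i) = c_i for every i, so c is indeed a codeword.


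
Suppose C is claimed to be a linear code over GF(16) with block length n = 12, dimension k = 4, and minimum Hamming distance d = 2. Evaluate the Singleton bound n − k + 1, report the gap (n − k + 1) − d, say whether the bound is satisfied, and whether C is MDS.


Singleton RHS = n − k + 1 = 9, slack = 7, bound satisfied, not MDS.

Singleton bound: d ≤ n − k + 1.
Here n = 12, k = 4, so n − k + 1 = 9.
Given d = 2, check d ≤ 9: YES.
Slack = (n − k + 1) − d = 7.
The code is NOT MDS (slack = 7 > 0).
Description: the claimed parameters are [12, 4, 2]_16; such a code would be non-MDS.


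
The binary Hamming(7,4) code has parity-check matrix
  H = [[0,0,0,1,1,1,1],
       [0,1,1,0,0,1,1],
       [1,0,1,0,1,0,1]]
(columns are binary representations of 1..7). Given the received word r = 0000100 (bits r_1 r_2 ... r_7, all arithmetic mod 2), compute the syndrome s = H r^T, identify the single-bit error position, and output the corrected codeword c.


s = (1, 0, 1)^T, error position = 5, corrected codeword c = 0000000

Compute s = H r^T mod 2 one row at a time:
  s_1 = 0 + 1 + 0 + 0 = 1 ≡ 1 (mod 2).
  s_2 = 0 + 0 + 0 + 0 = 0 ≡ 0 (mod 2).
  s_3 = 0 + 0 + 1 + 0 = 1 ≡ 1 (mod 2).
s = (1, 0, 1)^T — this equals column 5 of H (binary 101), so error is at position 5.
Correct: flip bit 5 of r = 0000100 to get c = 0000000.


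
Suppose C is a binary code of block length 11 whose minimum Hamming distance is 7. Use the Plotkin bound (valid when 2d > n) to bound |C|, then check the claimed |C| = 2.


Plotkin bound M ≤ 4; given |C| = 2 ≤ bound (satisfied).

Check applicability: 2d = 14, n = 11.
2d − n = 3 > 0, so Plotkin applies.
Compute d/(2d−n) = 7/3 ≈ 2.3333.
⌊d/(2d−n)⌋ = 2.
Plotkin bound: M ≤ 2·2 = 4.
Given |C| = 2, check: satisfied.
This |C| is below the Plotkin bound.


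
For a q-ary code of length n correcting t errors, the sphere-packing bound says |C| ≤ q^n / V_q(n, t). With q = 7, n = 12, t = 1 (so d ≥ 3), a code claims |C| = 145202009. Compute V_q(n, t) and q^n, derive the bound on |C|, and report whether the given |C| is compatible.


V_q(n, t) = 73, q^n = 13841287201, Hamming bound = 189606673, |C| = 145202009 ≤ bound (satisfied).

Step 1: Compute V_q(n, t) = Σ_{j=0}^1 C(n, j) (q−1)^j.
  j = 0: C(12,0)·(6)^0 = 1·1 = 1.
  j = 1: C(12,1)·(6)^1 = 12·6 = 72.
  V_q(n, t) = 1 + 72 = 73.
Step 2: q^n = 7^12 = 13841287201.
Step 3: Hamming bound ⌊q^n / V_q(n,t)⌋ = ⌊13841287201/73⌋ = 189606673.
Step 4: Compare |C| = 145202009 to 189606673: satisfied.
The claimed |C| lies below the Hamming bound.


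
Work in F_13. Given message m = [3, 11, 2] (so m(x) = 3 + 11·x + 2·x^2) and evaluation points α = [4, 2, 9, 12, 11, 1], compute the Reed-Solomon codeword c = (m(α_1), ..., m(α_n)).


c = [1, 7, 4, 7, 2, 3]

Message polynomial: m(x) = 3 + 11·x + 2·x^2 (mod 13).
For each evaluation point α_i, compute m(α_i) mod 13:
  α_1 = 4: Horner steps 2 → 6 → 1, so m(4) = 1.
  α_2 = 2: Horner steps 2 → 2 → 7, so m(2) = 7.
  α_3 = 9: Horner steps 2 → 3 → 4, so m(9) = 4.
  α_4 = 12: Horner steps 2 → 9 → 7, so m(12) = 7.
  α_5 = 11: Horner steps 2 → 7 → 2, so m(11) = 2.
  α_6 = 1: Horner steps 2 → 0 → 3, so m(1) = 3.
Codeword c = [1, 7, 4, 7, 2, 3] ∈ F_13^6.


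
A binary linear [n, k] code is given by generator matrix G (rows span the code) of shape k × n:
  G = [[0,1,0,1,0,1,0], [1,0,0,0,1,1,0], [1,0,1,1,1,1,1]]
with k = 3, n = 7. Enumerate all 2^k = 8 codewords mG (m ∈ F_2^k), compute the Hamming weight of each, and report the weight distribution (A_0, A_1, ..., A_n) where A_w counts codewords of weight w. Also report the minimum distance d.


Weight distribution: A_0 = 1, A_3 = 3, A_4 = 2, A_5 = 1, A_6 = 1. Minimum distance d = 3.

Enumerate all 2^3 = 8 messages m ∈ F_2^3.
For each, compute codeword c = mG in F_2^7, then tally its weight.
  m = 000 → c = 0000000, weight = 0.
  m = 100 → c = 0101010, weight = 3.
  m = 010 → c = 1000110, weight = 3.
  m = 110 → c = 1101100, weight = 4.
  m = 001 → c = 1011111, weight = 6.
  m = 101 → c = 1110101, weight = 5.
  m = 011 → c = 0011001, weight = 3.
  m = 111 → c = 0110011, weight = 4.
Tally weights:
  weight 0: 1 codewords.
  weight 3: 3 codewords.
  weight 4: 2 codewords.
  weight 5: 1 codewords.
  weight 6: 1 codewords.
Minimum distance d = smallest w > 0 with A_w > 0 = 3.
Sanity: Σ A_w = 8 = 2^3 = 8 ✓.


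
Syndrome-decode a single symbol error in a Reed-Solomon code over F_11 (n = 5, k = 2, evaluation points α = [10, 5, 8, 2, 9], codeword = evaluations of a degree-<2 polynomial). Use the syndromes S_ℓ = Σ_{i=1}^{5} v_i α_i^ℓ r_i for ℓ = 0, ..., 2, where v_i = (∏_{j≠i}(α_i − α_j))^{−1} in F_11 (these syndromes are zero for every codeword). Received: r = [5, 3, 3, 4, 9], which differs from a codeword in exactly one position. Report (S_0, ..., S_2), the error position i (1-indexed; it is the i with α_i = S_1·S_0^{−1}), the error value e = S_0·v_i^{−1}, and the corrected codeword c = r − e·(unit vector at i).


S = (4, 10, 3), error at position 3, error magnitude e = 1, c = [5, 3, 2, 4, 9].

Step 1: column multipliers v_i = (∏_{j≠i}(α_i − α_j))^{−1} mod 11.
  i = 1 (α = 10): (10−5)(10−8)(10−2)(10−9) = 5·2·8·1 = 80 ≡ 3, so v_1 = 3^{−1} = 4 (mod 11).
  i = 2 (α = 5): (5−10)(5−8)(5−2)(5−9) = (−5)·(−3)·3·(−4) = −180 ≡ 7, so v_2 = 7^{−1} = 8 (mod 11).
  i = 3 (α = 8): (8−10)(8−5)(8−2)(8−9) = (−2)·3·6·(−1) = 36 ≡ 3, so v_3 = 3^{−1} = 4 (mod 11).
  i = 4 (α = 2): (2−10)(2−5)(2−8)(2−9) = (−8)·(−3)·(−6)·(−7) = 1008 ≡ 7, so v_4 = 7^{−1} = 8 (mod 11).
  i = 5 (α = 9): (9−10)(9−5)(9−8)(9−2) = (−1)·4·1·7 = −28 ≡ 5, so v_5 = 5^{−1} = 9 (mod 11).
  v = [4, 8, 4, 8, 9].
Step 2: syndromes of r = [5, 3, 3, 4, 9] (all sums mod 11).
  S_0 = Σ v_i r_i = 4·5 + 8·3 + 4·3 + 8·4 + 9·9 = 169 ≡ 4.
  S_1 = Σ v_i α_i r_i = 4·10·5 + 8·5·3 + 4·8·3 + 8·2·4 + 9·9·9 = 1209 ≡ 10.
  α_i^2 mod 11 = [1, 3, 9, 4, 4].
  S_2 = Σ v_i α_i^2 r_i = 4·1·5 + 8·3·3 + 4·9·3 + 8·4·4 + 9·4·9 = 652 ≡ 3.
  S = (4, 10, 3) ≠ 0, so r is not a codeword (an error is present).
Step 3: locate the error. For a single error e at position i, S_ℓ = v_i·e·α_i^ℓ, so α_err = S_1/S_0.
  S_0^{−1} = 4^{−1} = 3 (mod 11), so α_err = 10·3 = 30 ≡ 8 = α_3. Error position i = 3.
  Consistency check: S_2/S_1 = 3·10 = 30 ≡ 8 = α_err ✓ (single-error assumption holds).
Step 4: error magnitude e = S_0/v_3 = S_0·∏_{j≠3}(α_3 − α_j) = 4·3 = 12 ≡ 1 (mod 11).
Step 5: correct position 3: c_3 = r_3 − e = 3 − 1 ≡ 2 (mod 11). Hence c = [5, 3, 2, 4, 9].
  Check: interpolating c through the α_i gives m(x) = 1 + 7·x (degree < 2) with m(α_i) = c_i for every i, so c is indeed a codeword.


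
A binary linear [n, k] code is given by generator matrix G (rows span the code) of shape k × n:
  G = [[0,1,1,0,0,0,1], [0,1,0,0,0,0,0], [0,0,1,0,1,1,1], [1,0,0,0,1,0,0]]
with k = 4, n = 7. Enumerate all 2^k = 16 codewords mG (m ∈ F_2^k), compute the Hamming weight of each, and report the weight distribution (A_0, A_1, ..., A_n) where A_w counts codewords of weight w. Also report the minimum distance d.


Weight distribution: A_0 = 1, A_1 = 1, A_2 = 4, A_3 = 4, A_4 = 3, A_5 = 3. Minimum distance d = 1.

Enumerate all 2^4 = 16 messages m ∈ F_2^4.
For each, compute codeword c = mG in F_2^7, then tally its weight.
  m = 0000 → c = 0000000, weight = 0.
  m = 1000 → c = 0110001, weight = 3.
  m = 0100 → c = 0100000, weight = 1.
  m = 1100 → c = 0010001, weight = 2.
  m = 0010 → c = 0010111, weight = 4.
  m = 1010 → c = 0100110, weight = 3.
  m = 0110 → c = 0110111, weight = 5.
  m = 1110 → c = 0000110, weight = 2.
  m = 0001 → c = 1000100, weight = 2.
  m = 1001 → c = 1110101, weight = 5.
  m = 0101 → c = 1100100, weight = 3.
  m = 1101 → c = 1010101, weight = 4.
  m = 0011 → c = 1010011, weight = 4.
  m = 1011 → c = 1100010, weight = 3.
  m = 0111 → c = 1110011, weight = 5.
  m = 1111 → c = 1000010, weight = 2.
Tally weights:
  weight 0: 1 codewords.
  weight 1: 1 codewords.
  weight 2: 4 codewords.
  weight 3: 4 codewords.
  weight 4: 3 codewords.
  weight 5: 3 codewords.
Minimum distance d = smallest w > 0 with A_w > 0 = 1.
Sanity: Σ A_w = 16 = 2^4 = 16 ✓.


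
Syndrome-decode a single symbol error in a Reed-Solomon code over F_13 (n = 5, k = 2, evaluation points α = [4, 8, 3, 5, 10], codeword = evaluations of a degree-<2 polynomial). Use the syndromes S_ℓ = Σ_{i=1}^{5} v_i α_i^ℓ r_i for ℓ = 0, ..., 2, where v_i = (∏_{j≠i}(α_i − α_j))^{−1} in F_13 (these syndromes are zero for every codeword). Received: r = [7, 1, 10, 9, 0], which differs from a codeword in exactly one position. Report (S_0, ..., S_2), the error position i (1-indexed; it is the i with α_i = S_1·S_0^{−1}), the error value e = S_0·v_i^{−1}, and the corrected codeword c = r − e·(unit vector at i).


S = (2, 8, 6), error at position 1, error magnitude e = 4, c = [3, 1, 10, 9, 0].

Step 1: column multipliers v_i = (∏_{j≠i}(α_i − α_j))^{−1} mod 13.
  i = 1 (α = 4): (4−8)(4−3)(4−5)(4−10) = (−4)·1·(−1)·(−6) = −24 ≡ 2, so v_1 = 2^{−1} = 7 (mod 13).
  i = 2 (α = 8): (8−4)(8−3)(8−5)(8−10) = 4·5·3·(−2) = −120 ≡ 10, so v_2 = 10^{−1} = 4 (mod 13).
  i = 3 (α = 3): (3−4)(3−8)(3−5)(3−10) = (−1)·(−5)·(−2)·(−7) = 70 ≡ 5, so v_3 = 5^{−1} = 8 (mod 13).
  i = 4 (α = 5): (5−4)(5−8)(5−3)(5−10) = 1·(−3)·2·(−5) = 30 ≡ 4, so v_4 = 4^{−1} = 10 (mod 13).
  i = 5 (α = 10): (10−4)(10−8)(10−3)(10−5) = 6·2·7·5 = 420 ≡ 4, so v_5 = 4^{−1} = 10 (mod 13).
  v = [7, 4, 8, 10, 10].
Step 2: syndromes of r = [7, 1, 10, 9, 0] (all sums mod 13).
  S_0 = Σ v_i r_i = 7·7 + 4·1 + 8·10 + 10·9 + 10·0 = 223 ≡ 2.
  S_1 = Σ v_i α_i r_i = 7·4·7 + 4·8·1 + 8·3·10 + 10·5·9 + 10·10·0 = 918 ≡ 8.
  α_i^2 mod 13 = [3, 12, 9, 12, 9].
  S_2 = Σ v_i α_i^2 r_i = 7·3·7 + 4·12·1 + 8·9·10 + 10·12·9 + 10·9·0 = 1995 ≡ 6.
  S = (2, 8, 6) ≠ 0, so r is not a codeword (an error is present).
Step 3: locate the error. For a single error e at position i, S_ℓ = v_i·e·α_i^ℓ, so α_err = S_1/S_0.
  S_0^{−1} = 2^{−1} = 7 (mod 13), so α_err = 8·7 = 56 ≡ 4 = α_1. Error position i = 1.
  Consistency check: S_2/S_1 = 6·5 = 30 ≡ 4 = α_err ✓ (single-error assumption holds).
Step 4: error magnitude e = S_0/v_1 = S_0·∏_{j≠1}(α_1 − α_j) = 2·2 = 4 ≡ 4 (mod 13).
Step 5: correct position 1: c_1 = r_1 − e = 7 − 4 ≡ 3 (mod 13). Hence c = [3, 1, 10, 9, 0].
  Check: interpolating c through the α_i gives m(x) = 5 + 6·x (degree < 2) with m(α_i) = c_i for every i, so c is indeed a codeword.


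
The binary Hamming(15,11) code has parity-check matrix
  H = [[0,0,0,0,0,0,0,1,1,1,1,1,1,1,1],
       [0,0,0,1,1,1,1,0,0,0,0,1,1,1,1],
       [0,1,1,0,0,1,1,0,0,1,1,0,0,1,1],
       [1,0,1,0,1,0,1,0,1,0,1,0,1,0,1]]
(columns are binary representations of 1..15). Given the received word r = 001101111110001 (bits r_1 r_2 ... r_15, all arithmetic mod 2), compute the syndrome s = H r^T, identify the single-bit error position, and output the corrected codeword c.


s = (1, 0, 0, 1)^T, error position = 9, corrected codeword c = 001101110110001

Compute s = H r^T mod 2 one row at a time:
  s_1 = 1 + 1 + 1 + 1 + 0 + 0 + 0 + 1 = 5 ≡ 1 (mod 2).
  s_2 = 1 + 0 + 1 + 1 + 0 + 0 + 0 + 1 = 4 ≡ 0 (mod 2).
  s_3 = 0 + 1 + 1 + 1 + 1 + 1 + 0 + 1 = 6 ≡ 0 (mod 2).
  s_4 = 0 + 1 + 0 + 1 + 1 + 1 + 0 + 1 = 5 ≡ 1 (mod 2).
s = (1, 0, 0, 1)^T — this equals column 9 of H (binary 1001), so error is at position 9.
Correct: flip bit 9 of r = 001101111110001 to get c = 001101110110001.


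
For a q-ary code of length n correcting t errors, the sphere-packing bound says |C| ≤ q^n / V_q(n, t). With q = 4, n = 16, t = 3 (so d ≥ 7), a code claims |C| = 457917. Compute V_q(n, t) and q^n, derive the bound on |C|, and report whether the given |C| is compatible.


V_q(n, t) = 16249, q^n = 4294967296, Hamming bound = 264321, |C| = 457917 > bound (violated).

Step 1: Compute V_q(n, t) = Σ_{j=0}^3 C(n, j) (q−1)^j.
  j = 0: C(16,0)·(3)^0 = 1·1 = 1.
  j = 1: C(16,1)·(3)^1 = 16·3 = 48.
  j = 2: C(16,2)·(3)^2 = 120·9 = 1080.
  j = 3: C(16,3)·(3)^3 = 560·27 = 15120.
  V_q(n, t) = 1 + 48 + 1080 + 15120 = 16249.
Step 2: q^n = 4^16 = 4294967296.
Step 3: Hamming bound ⌊q^n / V_q(n,t)⌋ = ⌊4294967296/16249⌋ = 264321.
Step 4: Compare |C| = 457917 to 264321: violated.
The claimed |C| lies above the Hamming bound, so no 4-ary code of length 16 with d ≥ 7 can have 457917 codewords.


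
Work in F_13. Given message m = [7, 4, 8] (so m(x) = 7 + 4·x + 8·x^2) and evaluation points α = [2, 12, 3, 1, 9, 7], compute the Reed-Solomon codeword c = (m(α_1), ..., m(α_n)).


c = [8, 11, 0, 6, 2, 11]

Message polynomial: m(x) = 7 + 4·x + 8·x^2 (mod 13).
For each evaluation point α_i, compute m(α_i) mod 13:
  α_1 = 2: Horner steps 8 → 7 → 8, so m(2) = 8.
  α_2 = 12: Horner steps 8 → 9 → 11, so m(12) = 11.
  α_3 = 3: Horner steps 8 → 2 → 0, so m(3) = 0.
  α_4 = 1: Horner steps 8 → 12 → 6, so m(1) = 6.
  α_5 = 9: Horner steps 8 → 11 → 2, so m(9) = 2.
  α_6 = 7: Horner steps 8 → 8 → 11, so m(7) = 11.
Codeword c = [8, 11, 0, 6, 2, 11] ∈ F_13^6.
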